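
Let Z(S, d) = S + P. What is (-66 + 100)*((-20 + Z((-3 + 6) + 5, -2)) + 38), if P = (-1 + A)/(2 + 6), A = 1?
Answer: 884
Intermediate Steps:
P = 0 (P = (-1 + 1)/(2 + 6) = 0/8 = 0*(⅛) = 0)
Z(S, d) = S (Z(S, d) = S + 0 = S)
(-66 + 100)*((-20 + Z((-3 + 6) + 5, -2)) + 38) = (-66 + 100)*((-20 + ((-3 + 6) + 5)) + 38) = 34*((-20 + (3 + 5)) + 38) = 34*((-20 + 8) + 38) = 34*(-12 + 38) = 34*26 = 884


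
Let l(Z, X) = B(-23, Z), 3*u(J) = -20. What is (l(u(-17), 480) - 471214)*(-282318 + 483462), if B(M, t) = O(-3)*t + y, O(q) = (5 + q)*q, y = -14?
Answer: -94776639072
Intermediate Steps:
u(J) = -20/3 (u(J) = (⅓)*(-20) = -20/3)
O(q) = q*(5 + q)
B(M, t) = -14 - 6*t (B(M, t) = (-3*(5 - 3))*t - 14 = (-3*2)*t - 14 = -6*t - 14 = -14 - 6*t)
l(Z, X) = -14 - 6*Z
(l(u(-17), 480) - 471214)*(-282318 + 483462) = ((-14 - 6*(-20/3)) - 471214)*(-282318 + 483462) = ((-14 + 40) - 471214)*201144 = (26 - 471214)*201144 = -471188*201144 = -94776639072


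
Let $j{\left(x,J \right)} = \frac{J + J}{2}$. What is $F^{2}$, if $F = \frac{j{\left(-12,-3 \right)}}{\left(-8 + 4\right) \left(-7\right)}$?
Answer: $\frac{9}{784} \approx 0.01148$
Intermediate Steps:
$j{\left(x,J \right)} = J$ ($j{\left(x,J \right)} = 2 J \frac{1}{2} = J$)
$F = - \frac{3}{28}$ ($F = - \frac{3}{\left(-8 + 4\right) \left(-7\right)} = - \frac{3}{\left(-4\right) \left(-7\right)} = - \frac{3}{28} \approx -0.10714$)
$F^{2} = \left(- \frac{3}{28}\right)^{2} = \frac{9}{784}$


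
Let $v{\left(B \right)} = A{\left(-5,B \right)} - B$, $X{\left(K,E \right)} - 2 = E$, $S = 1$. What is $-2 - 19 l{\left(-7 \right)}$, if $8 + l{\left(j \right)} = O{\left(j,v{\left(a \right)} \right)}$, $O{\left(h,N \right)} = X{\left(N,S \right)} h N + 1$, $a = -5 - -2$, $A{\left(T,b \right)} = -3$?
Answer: $131$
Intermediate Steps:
$X{\left(K,E \right)} = 2 + E$
$a = -3$ ($a = -5 + 2 = -3$)
$v{\left(B \right)} = -3 - B$
$O{\left(h,N \right)} = 1 + 3 N h$ ($O{\left(h,N \right)} = \left(2 + 1\right) h N + 1 = 3 h N + 1 = 3 N h + 1 = 1 + 3 N h$)
$l{\left(j \right)} = -7$ ($l{\left(j \right)} = -8 + \left(1 + 3 \left(-3 - -3\right) j\right) = -8 + \left(1 + 3 \left(-3 + 3\right) j\right) = -8 + \left(1 + 3 \cdot 0 j\right) = -8 + \left(1 + 0\right) = -8 + 1 = -7$)
$-2 - 19 l{\left(-7 \right)} = -2 - -133 = -2 + 133 = 131$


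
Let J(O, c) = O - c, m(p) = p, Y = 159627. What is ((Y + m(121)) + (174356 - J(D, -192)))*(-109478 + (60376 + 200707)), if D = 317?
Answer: 50574669975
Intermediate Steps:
((Y + m(121)) + (174356 - J(D, -192)))*(-109478 + (60376 + 200707)) = ((159627 + 121) + (174356 - (317 - 1*(-192))))*(-109478 + (60376 + 200707)) = (159748 + (174356 - (317 + 192)))*(-109478 + 261083) = (159748 + (174356 - 1*509))*151605 = (159748 + (174356 - 509))*151605 = (159748 + 173847)*151605 = 333595*151605 = 50574669975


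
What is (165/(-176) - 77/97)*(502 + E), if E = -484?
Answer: -24183/776 ≈ -31.164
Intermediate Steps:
(165/(-176) - 77/97)*(502 + E) = (165/(-176) - 77/97)*(502 - 484) = (165*(-1/176) - 77*1/97)*18 = (-15/16 - 77/97)*18 = -2687/1552*18 = -24183/776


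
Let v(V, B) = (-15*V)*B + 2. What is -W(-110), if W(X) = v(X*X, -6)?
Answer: -1089002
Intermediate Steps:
v(V, B) = 2 - 15*B*V (v(V, B) = -15*B*V + 2 = 2 - 15*B*V)
W(X) = 2 + 90*X² (W(X) = 2 - 15*(-6)*X*X = 2 - 15*(-6)*X² = 2 + 90*X²)
-W(-110) = -(2 + 90*(-110)²) = -(2 + 90*12100) = -(2 + 1089000) = -1*1089002 = -1089002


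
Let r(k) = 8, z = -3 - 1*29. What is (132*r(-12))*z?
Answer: -33792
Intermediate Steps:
z = -32 (z = -3 - 29 = -32)
(132*r(-12))*z = (132*8)*(-32) = 1056*(-32) = -33792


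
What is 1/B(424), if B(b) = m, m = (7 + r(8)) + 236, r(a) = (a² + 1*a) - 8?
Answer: 1/307 ≈ 0.0032573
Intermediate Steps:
r(a) = -8 + a + a² (r(a) = (a² + a) - 8 = (a + a²) - 8 = -8 + a + a²)
m = 307 (m = (7 + (-8 + 8 + 8²)) + 236 = (7 + (-8 + 8 + 64)) + 236 = (7 + 64) + 236 = 71 + 236 = 307)
B(b) = 307
1/B(424) = 1/307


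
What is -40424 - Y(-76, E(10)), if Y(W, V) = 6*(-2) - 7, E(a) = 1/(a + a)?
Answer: -40405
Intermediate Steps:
E(a) = 1/(2*a)
Y(W, V) = -19 (Y(W, V) = -12 - 7 = -19)
-40424 - Y(-76, E(10)) = -40424 - 1*(-19) = -40424 + 19 = -40405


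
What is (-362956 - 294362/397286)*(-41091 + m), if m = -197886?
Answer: 17229958724705553/198643 ≈ 8.6738e+10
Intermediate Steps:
(-362956 - 294362/397286)*(-41091 + m) = (-362956 - 294362/397286)*(-41091 - 197886) = (-362956 - 294362*1/397286)*(-238977) = (-362956 - 147181/198643)*(-238977) = -72098815889/198643*(-238977) = 17229958724705553/198643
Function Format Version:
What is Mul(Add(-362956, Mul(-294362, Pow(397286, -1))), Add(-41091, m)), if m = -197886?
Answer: Rational(17229958724705553, 198643) ≈ 8.6738e+10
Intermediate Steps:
Mul(Add(-362956, Mul(-294362, Pow(397286, -1))), Add(-41091, m)) = Mul(Add(-362956, Mul(-294362, Pow(397286, -1))), Add(-41091, -197886)) = Mul(Add(-362956, Mul(-294362, Rational(1, 397286))), -238977) = Mul(Add(-362956, Rational(-147181, 198643)), -238977) = Mul(Rational(-72098815889, 198643), -238977) = Rational(17229958724705553, 198643)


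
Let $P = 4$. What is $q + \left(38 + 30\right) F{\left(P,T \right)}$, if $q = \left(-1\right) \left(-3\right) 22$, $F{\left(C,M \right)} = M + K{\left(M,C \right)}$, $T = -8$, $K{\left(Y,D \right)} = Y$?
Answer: $-1022$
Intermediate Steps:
$F{\left(C,M \right)} = 2 M$ ($F{\left(C,M \right)} = M + M = 2 M$)
$q = 66$ ($q = 3 \cdot 22 = 66$)
$q + \left(38 + 30\right) F{\left(P,T \right)} = 66 + \left(38 + 30\right) 2 \left(-8\right) = 66 + 68 \left(-16\right) = 66 - 1088 = -1022$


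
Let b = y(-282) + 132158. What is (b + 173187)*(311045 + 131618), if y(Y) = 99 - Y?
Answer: 135333588338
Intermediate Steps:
b = 132539 (b = (99 - 1*(-282)) + 132158 = (99 + 282) + 132158 = 381 + 132158 = 132539)
(b + 173187)*(311045 + 131618) = (132539 + 173187)*(311045 + 131618) = 305726*442663 = 135333588338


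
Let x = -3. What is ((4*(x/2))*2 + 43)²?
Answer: 961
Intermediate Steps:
((4*(x/2))*2 + 43)² = ((4*(-3/2))*2 + 43)² = (-6*2 + 43)² = (-12 + 43)² = 31² = 961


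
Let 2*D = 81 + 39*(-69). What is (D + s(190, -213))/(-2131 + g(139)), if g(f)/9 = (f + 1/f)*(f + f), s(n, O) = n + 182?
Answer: -933/345665 ≈ -0.0026991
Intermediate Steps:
s(n, O) = 182 + n
g(f) = 18*f*(f + 1/f) (g(f) = 9*((f + 1/f)*(f + f)) = 9*((f + 1/f)*(2*f)) = 9*(2*f*(f + 1/f)) = 18*f*(f + 1/f))
D = -1305 (D = (81 + 39*(-69))/2 = (81 - 2691)/2 = (½)*(-2610) = -1305)
(D + s(190, -213))/(-2131 + g(139)) = (-1305 + (182 + 190))/(-2131 + (18 + 18*139²)) = (-1305 + 372)/(-2131 + (18 + 18*19321)) = -933/(-2131 + (18 + 347778)) = -933/(-2131 + 347796) = -933/345665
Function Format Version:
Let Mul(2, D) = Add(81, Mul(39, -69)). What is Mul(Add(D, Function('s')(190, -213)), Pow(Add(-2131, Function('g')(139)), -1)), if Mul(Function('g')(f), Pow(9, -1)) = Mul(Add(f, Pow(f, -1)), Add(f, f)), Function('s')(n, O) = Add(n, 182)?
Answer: Rational(-933, 345665) ≈ -0.0026991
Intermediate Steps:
Function('s')(n, O) = Add(182, n)
Function('g')(f) = Mul(18, f, Add(f, Pow(f, -1))) (Function('g')(f) = Mul(9, Mul(Add(f, Pow(f, -1)), Add(f, f))) = Mul(9, Mul(Add(f, Pow(f, -1)), Mul(2, f))) = Mul(9, Mul(2, f, Add(f, Pow(f, -1)))) = Mul(18, f, Add(f, Pow(f, -1))))
D = -1305 (D = Mul(Rational(1, 2), Add(81, Mul(39, -69))) = Mul(Rational(1, 2), Add(81, -2691)) = Mul(Rational(1, 2), -2610) = -1305)
Mul(Add(D, Function('s')(190, -213)), Pow(Add(-2131, Function('g')(139)), -1)) = Mul(Add(-1305, Add(182, 190)), Pow(Add(-2131, Add(18, Mul(18, Pow(139, 2)))), -1)) = Mul(Add(-1305, 372), Pow(Add(-2131, Add(18, Mul(18, 19321))), -1)) = Mul(-933, Pow(Add(-2131, Add(18, 347778)), -1)) = Mul(-933, Pow(Add(-2131, 347796), -1)) = Mul(-933, Pow(345665, -1)) = Mul(-933, Rational(1, 345665)) = Rational(-933, 345665)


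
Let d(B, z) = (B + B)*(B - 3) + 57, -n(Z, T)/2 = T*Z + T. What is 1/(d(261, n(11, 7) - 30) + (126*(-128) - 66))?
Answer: 1/118539 ≈ 8.4360e-6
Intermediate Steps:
n(Z, T) = -2*T - 2*T*Z (n(Z, T) = -2*(T*Z + T) = -2*(T + T*Z) = -2*T - 2*T*Z)
d(B, z) = 57 + 2*B*(-3 + B) (d(B, z) = (2*B)*(-3 + B) + 57 = 2*B*(-3 + B) + 57 = 57 + 2*B*(-3 + B))
1/(d(261, n(11, 7) - 30) + (126*(-128) - 66)) = 1/((57 - 6*261 + 2*261²) + (126*(-128) - 66)) = 1/((57 - 1566 + 2*68121) + (-16128 - 66)) = 1/((57 - 1566 + 136242) - 16194) = 1/(134733 - 16194) = 1/118539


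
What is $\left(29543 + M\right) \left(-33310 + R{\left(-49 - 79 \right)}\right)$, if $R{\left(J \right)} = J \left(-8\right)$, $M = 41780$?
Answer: $-2302734378$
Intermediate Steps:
$R{\left(J \right)} = - 8 J$
$\left(29543 + M\right) \left(-33310 + R{\left(-49 - 79 \right)}\right) = \left(29543 + 41780\right) \left(-33310 - 8 \left(-49 - 79\right)\right) = 71323 \left(-33310 - 8 \left(-49 - 79\right)\right) = 71323 \left(-33310 - -1024\right) = 71323 \left(-33310 + 1024\right) = 71323 \left(-32286\right) = -2302734378$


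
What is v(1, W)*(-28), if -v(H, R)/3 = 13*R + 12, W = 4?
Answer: 5376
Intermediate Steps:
v(H, R) = -36 - 39*R (v(H, R) = -3*(13*R + 12) = -3*(12 + 13*R) = -36 - 39*R)
v(1, W)*(-28) = (-36 - 39*4)*(-28) = (-36 - 156)*(-28) = -192*(-28) = 5376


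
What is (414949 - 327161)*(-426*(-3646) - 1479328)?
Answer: 6484723984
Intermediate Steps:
(414949 - 327161)*(-426*(-3646) - 1479328) = 87788*(1553196 - 1479328) = 87788*73868 = 6484723984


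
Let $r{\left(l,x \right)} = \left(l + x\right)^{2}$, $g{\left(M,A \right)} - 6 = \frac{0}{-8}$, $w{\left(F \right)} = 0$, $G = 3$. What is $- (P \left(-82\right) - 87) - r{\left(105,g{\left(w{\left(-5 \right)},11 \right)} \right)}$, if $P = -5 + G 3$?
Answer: $-11906$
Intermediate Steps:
$g{\left(M,A \right)} = 6$ ($g{\left(M,A \right)} = 6 + \frac{0}{-8} = 6 + 0 \left(- \frac{1}{8}\right) = 6 + 0 = 6$)
$P = 4$ ($P = -5 + 3 \cdot 3 = -5 + 9 = 4$)
$- (P \left(-82\right) - 87) - r{\left(105,g{\left(w{\left(-5 \right)},11 \right)} \right)} = - (4 \left(-82\right) - 87) - \left(105 + 6\right)^{2} = - (-328 - 87) - 111^{2} = \left(-1\right) \left(-415\right) - 12321 = 415 - 12321 = -11906$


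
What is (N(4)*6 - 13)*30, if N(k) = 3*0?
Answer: -390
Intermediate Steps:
N(k) = 0
(N(4)*6 - 13)*30 = (0*6 - 13)*30 = (0 - 13)*30 = -13*30 = -390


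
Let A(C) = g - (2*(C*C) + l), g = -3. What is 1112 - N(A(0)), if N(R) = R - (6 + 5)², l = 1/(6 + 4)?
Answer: 12361/10 ≈ 1236.1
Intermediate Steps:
l = ⅒ (l = 1/10 = ⅒ ≈ 0.10000)
A(C) = -31/10 - 2*C² (A(C) = -3 - (2*(C*C) + ⅒) = -3 - (2*C² + ⅒) = -3 - (⅒ + 2*C²) = -3 + (-⅒ - 2*C²) = -31/10 - 2*C²)
N(R) = -121 + R (N(R) = R - 1*11² = R - 1*121 = R - 121 = -121 + R)
1112 - N(A(0)) = 1112 - (-121 + (-31/10 - 2*0²)) = 1112 - (-121 + (-31/10 - 2*0)) = 1112 - (-121 + (-31/10 + 0)) = 1112 - (-121 - 31/10) = 1112 - 1*(-1241/10) = 1112 + 1241/10 = 12361/10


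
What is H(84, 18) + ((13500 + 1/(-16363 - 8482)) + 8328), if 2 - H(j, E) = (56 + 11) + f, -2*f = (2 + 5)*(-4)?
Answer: 540353904/24845 ≈ 21749.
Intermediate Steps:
f = 14 (f = -(2 + 5)*(-4)/2 = -7*(-4)/2 = -½*(-28) = 14)
H(j, E) = -79 (H(j, E) = 2 - ((56 + 11) + 14) = 2 - (67 + 14) = 2 - 1*81 = 2 - 81 = -79)
H(84, 18) + ((13500 + 1/(-16363 - 8482)) + 8328) = -79 + ((13500 + 1/(-16363 - 8482)) + 8328) = -79 + ((13500 + 1/(-24845)) + 8328) = -79 + ((13500 - 1/24845) + 8328) = -79 + (335407499/24845 + 8328) = -79 + 542316659/24845 = 540353904/24845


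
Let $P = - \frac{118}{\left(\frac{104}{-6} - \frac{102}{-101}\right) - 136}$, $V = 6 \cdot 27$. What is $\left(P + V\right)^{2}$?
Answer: $\frac{14110172835201}{532547929} \approx 26496.0$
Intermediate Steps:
$V = 162$
$P = \frac{17877}{23077}$ ($P = - \frac{118}{\left(104 \left(- \frac{1}{6}\right) - - \frac{102}{101}\right) - 136} = - \frac{118}{\left(- \frac{52}{3} + \frac{102}{101}\right) - 136} = - \frac{118}{- \frac{4946}{303} - 136} = - \frac{118}{- \frac{46154}{303}} = \left(-118\right) \left(- \frac{303}{46154}\right) = \frac{17877}{23077} \approx 0.77467$)
$\left(P + V\right)^{2} = \left(\frac{17877}{23077} + 162\right)^{2} = \left(\frac{3756351}{23077}\right)^{2} = \frac{14110172835201}{532547929}$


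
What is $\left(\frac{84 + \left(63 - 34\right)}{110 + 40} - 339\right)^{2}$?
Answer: $\frac{2574243169}{22500} \approx 1.1441 \cdot 10^{5}$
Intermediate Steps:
$\left(\frac{84 + \left(63 - 34\right)}{110 + 40} - 339\right)^{2} = \left(\frac{84 + \left(63 - 34\right)}{150} - 339\right)^{2} = \left(\left(84 + 29\right) \frac{1}{150} - 339\right)^{2} = \left(113 \cdot \frac{1}{150} - 339\right)^{2} = \left(\frac{113}{150} - 339\right)^{2} = \left(- \frac{50737}{150}\right)^{2} = \frac{2574243169}{22500}$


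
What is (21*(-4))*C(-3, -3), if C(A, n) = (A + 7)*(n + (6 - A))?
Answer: -2016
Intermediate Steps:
C(A, n) = (7 + A)*(6 + n - A)
(21*(-4))*C(-3, -3) = (21*(-4))*(42 - 1*(-3) - 1*(-3)² + 7*(-3) - 3*(-3)) = -84*(42 + 3 - 1*9 - 21 + 9) = -84*(42 + 3 - 9 - 21 + 9) = -84*24 = -2016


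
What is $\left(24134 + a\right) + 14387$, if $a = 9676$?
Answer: $48197$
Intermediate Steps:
$\left(24134 + a\right) + 14387 = \left(24134 + 9676\right) + 14387 = 33810 + 14387 = 48197$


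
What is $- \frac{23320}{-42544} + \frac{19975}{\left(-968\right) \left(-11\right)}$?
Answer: $\frac{68632985}{28313032} \approx 2.4241$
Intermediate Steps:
$- \frac{23320}{-42544} + \frac{19975}{\left(-968\right) \left(-11\right)} = \left(-23320\right) \left(- \frac{1}{42544}\right) + \frac{19975}{10648} = \frac{2915}{5318} + 19975 \cdot \frac{1}{10648} = \frac{2915}{5318} + \frac{19975}{10648} = \frac{68632985}{28313032}$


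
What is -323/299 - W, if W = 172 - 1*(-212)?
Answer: -115139/299 ≈ -385.08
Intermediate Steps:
W = 384 (W = 172 + 212 = 384)
-323/299 - W = -323/299 - 1*384 = -323*1/299 - 384 = -323/299 - 384 = -115139/299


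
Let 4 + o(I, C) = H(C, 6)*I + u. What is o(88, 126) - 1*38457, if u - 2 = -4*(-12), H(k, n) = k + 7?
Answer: -26707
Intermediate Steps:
H(k, n) = 7 + k
u = 50 (u = 2 - 4*(-12) = 2 + 48 = 50)
o(I, C) = 46 + I*(7 + C) (o(I, C) = -4 + ((7 + C)*I + 50) = -4 + (I*(7 + C) + 50) = -4 + (50 + I*(7 + C)) = 46 + I*(7 + C))
o(88, 126) - 1*38457 = (46 + 88*(7 + 126)) - 1*38457 = (46 + 88*133) - 38457 = (46 + 11704) - 38457 = 11750 - 38457 = -26707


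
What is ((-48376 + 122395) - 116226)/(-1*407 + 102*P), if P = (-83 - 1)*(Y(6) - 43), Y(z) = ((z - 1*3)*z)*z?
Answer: 42207/557327 ≈ 0.075731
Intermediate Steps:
Y(z) = z²*(-3 + z) (Y(z) = ((z - 3)*z)*z = ((-3 + z)*z)*z = (z*(-3 + z))*z = z²*(-3 + z))
P = -5460 (P = (-83 - 1)*(6²*(-3 + 6) - 43) = -84*(36*3 - 43) = -84*(108 - 43) = -84*65 = -5460)
((-48376 + 122395) - 116226)/(-1*407 + 102*P) = ((-48376 + 122395) - 116226)/(-1*407 + 102*(-5460)) = (74019 - 116226)/(-407 - 556920) = -42207/(-557327) = -42207*(-1/557327) = 42207/557327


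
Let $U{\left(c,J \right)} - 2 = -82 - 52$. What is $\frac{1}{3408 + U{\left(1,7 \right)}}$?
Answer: $\frac{1}{3276} \approx 0.00030525$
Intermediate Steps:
$U{\left(c,J \right)} = -132$ ($U{\left(c,J \right)} = 2 - 134 = -132$)
$\frac{1}{3408 + U{\left(1,7 \right)}} = \frac{1}{3408 - 132} = \frac{1}{3276}$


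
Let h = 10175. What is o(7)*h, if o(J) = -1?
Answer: -10175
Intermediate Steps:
o(7)*h = -1*10175 = -10175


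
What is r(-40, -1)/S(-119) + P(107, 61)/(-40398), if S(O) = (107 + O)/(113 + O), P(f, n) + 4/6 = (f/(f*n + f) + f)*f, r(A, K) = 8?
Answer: 27926401/7514028 ≈ 3.7166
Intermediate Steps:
P(f, n) = -⅔ + f*(f + f/(f + f*n)) (P(f, n) = -⅔ + (f/(f*n + f) + f)*f = -⅔ + (f/(f + f*n) + f)*f = -⅔ + (f + f/(f + f*n))*f = -⅔ + f*(f + f/(f + f*n)))
S(O) = (107 + O)/(113 + O)
r(-40, -1)/S(-119) + P(107, 61)/(-40398) = 8/(((107 - 119)/(113 - 119))) + ((-⅔ + 107 + 107² - ⅔*61 + 61*107²)/(1 + 61))/(-40398) = 8/((-12/(-6))) + ((-⅔ + 107 + 11449 - 122/3 + 61*11449)/62)*(-1/40398) = 8/((-⅙*(-12))) + ((-⅔ + 107 + 11449 - 122/3 + 698389)/62)*(-1/40398) = 8/2 + ((1/62)*(2129711/3))*(-1/40398) = 8*(½) + (2129711/186)*(-1/40398) = 4 - 2129711/7514028 = 27926401/7514028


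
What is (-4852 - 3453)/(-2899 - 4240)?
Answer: 755/649 ≈ 1.1633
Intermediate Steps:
(-4852 - 3453)/(-2899 - 4240) = -8305/(-7139) = -8305*(-1/7139) = 755/649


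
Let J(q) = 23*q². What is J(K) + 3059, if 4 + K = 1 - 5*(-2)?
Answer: 4186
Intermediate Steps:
K = 7 (K = -4 + (1 - 5*(-2)) = -4 + (1 + 10) = -4 + 11 = 7)
J(K) + 3059 = 23*7² + 3059 = 23*49 + 3059 = 1127 + 3059 = 4186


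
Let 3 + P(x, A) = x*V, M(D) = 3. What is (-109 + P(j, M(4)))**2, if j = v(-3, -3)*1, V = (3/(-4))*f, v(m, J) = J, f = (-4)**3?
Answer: 65536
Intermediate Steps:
f = -64
V = 48 (V = (3/(-4))*(-64) = (3*(-1/4))*(-64) = -3/4*(-64) = 48)
j = -3 (j = -3*1 = -3)
P(x, A) = -3 + 48*x (P(x, A) = -3 + x*48 = -3 + 48*x)
(-109 + P(j, M(4)))**2 = (-109 + (-3 + 48*(-3)))**2 = (-109 + (-3 - 144))**2 = (-109 - 147)**2 = (-256)**2 = 65536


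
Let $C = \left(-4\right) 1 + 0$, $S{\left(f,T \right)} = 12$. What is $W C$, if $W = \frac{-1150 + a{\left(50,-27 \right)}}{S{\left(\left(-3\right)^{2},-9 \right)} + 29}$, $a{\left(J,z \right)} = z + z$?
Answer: $\frac{4816}{41} \approx 117.46$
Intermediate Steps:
$a{\left(J,z \right)} = 2 z$
$W = - \frac{1204}{41}$ ($W = \frac{-1150 + 2 \left(-27\right)}{12 + 29} = \frac{-1150 - 54}{41} = \left(-1204\right) \frac{1}{41} = - \frac{1204}{41} \approx -29.366$)
$C = -4$ ($C = -4 + 0 = -4$)
$W C = \left(- \frac{1204}{41}\right) \left(-4\right) = \frac{4816}{41}$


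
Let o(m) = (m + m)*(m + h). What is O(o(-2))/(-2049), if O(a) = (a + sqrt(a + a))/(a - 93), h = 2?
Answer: 0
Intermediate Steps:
o(m) = 2*m*(2 + m) (o(m) = (m + m)*(m + 2) = (2*m)*(2 + m) = 2*m*(2 + m))
O(a) = (a + sqrt(2)*sqrt(a))/(-93 + a) (O(a) = (a + sqrt(2*a))/(-93 + a) = (a + sqrt(2)*sqrt(a))/(-93 + a))
O(o(-2))/(-2049) = ((2*(-2)*(2 - 2) + sqrt(2)*sqrt(2*(-2)*(2 - 2)))/(-93 + 2*(-2)*(2 - 2)))/(-2049) = ((2*(-2)*0 + sqrt(2)*sqrt(2*(-2)*0))/(-93 + 2*(-2)*0))*(-1/2049) = ((0 + sqrt(2)*sqrt(0))/(-93 + 0))*(-1/2049) = ((0 + sqrt(2)*0)/(-93))*(-1/2049) = -(0 + 0)/93*(-1/2049) = -1/93*0*(-1/2049) = 0*(-1/2049) = 0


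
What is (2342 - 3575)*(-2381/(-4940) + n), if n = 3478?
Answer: -21187503333/4940 ≈ -4.2890e+6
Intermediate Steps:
(2342 - 3575)*(-2381/(-4940) + n) = (2342 - 3575)*(-2381/(-4940) + 3478) = -1233*(-2381*(-1/4940) + 3478) = -1233*(2381/4940 + 3478) = -1233*17183701/4940 = -21187503333/4940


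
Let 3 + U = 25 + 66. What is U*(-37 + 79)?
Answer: 3696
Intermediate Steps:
U = 88 (U = -3 + (25 + 66) = -3 + 91 = 88)
U*(-37 + 79) = 88*(-37 + 79) = 88*42 = 3696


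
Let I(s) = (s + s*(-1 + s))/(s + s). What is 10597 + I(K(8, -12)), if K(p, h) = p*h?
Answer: 10549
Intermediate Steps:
K(p, h) = h*p
I(s) = (s + s*(-1 + s))/(2*s) (I(s) = (s + s*(-1 + s))/((2*s)) = (s + s*(-1 + s))*(1/(2*s)) = (s + s*(-1 + s))/(2*s))
10597 + I(K(8, -12)) = 10597 + (-12*8)/2 = 10597 + (1/2)*(-96) = 10597 - 48 = 10549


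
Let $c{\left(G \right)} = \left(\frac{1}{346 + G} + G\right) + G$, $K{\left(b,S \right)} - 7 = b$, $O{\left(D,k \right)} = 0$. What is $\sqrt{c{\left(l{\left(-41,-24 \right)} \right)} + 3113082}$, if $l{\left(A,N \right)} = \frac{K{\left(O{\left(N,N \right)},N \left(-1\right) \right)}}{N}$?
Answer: $\frac{\sqrt{7714986320033187}}{49782} \approx 1764.4$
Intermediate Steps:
$K{\left(b,S \right)} = 7 + b$
$l{\left(A,N \right)} = \frac{7}{N}$ ($l{\left(A,N \right)} = \frac{7 + 0}{N} = \frac{7}{N}$)
$c{\left(G \right)} = \frac{1}{346 + G} + 2 G$ ($c{\left(G \right)} = \left(G + \frac{1}{346 + G}\right) + G = \frac{1}{346 + G} + 2 G$)
$\sqrt{c{\left(l{\left(-41,-24 \right)} \right)} + 3113082} = \sqrt{\frac{1 + 2 \left(\frac{7}{-24}\right)^{2} + 692 \frac{7}{-24}}{346 + \frac{7}{-24}} + 3113082} = \sqrt{\frac{1 + 2 \left(7 \left(- \frac{1}{24}\right)\right)^{2} + 692 \cdot 7 \left(- \frac{1}{24}\right)}{346 + 7 \left(- \frac{1}{24}\right)} + 3113082} = \sqrt{\frac{1 + 2 \left(- \frac{7}{24}\right)^{2} + 692 \left(- \frac{7}{24}\right)}{346 - \frac{7}{24}} + 3113082} = \sqrt{\frac{1 + 2 \cdot \frac{49}{576} - \frac{1211}{6}}{\frac{8297}{24}} + 3113082} = \sqrt{\frac{24 \left(1 + \frac{49}{288} - \frac{1211}{6}\right)}{8297} + 3113082} = \sqrt{\frac{24}{8297} \left(- \frac{57791}{288}\right) + 3113082} = \sqrt{- \frac{57791}{99564} + 3113082} = \sqrt{\frac{309950838457}{99564}} = \frac{\sqrt{7714986320033187}}{49782}$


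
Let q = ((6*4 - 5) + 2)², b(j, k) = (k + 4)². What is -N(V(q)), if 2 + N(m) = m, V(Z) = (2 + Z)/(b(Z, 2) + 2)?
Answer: -367/38 ≈ -9.6579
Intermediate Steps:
b(j, k) = (4 + k)²
q = 441 (q = ((24 - 5) + 2)² = (19 + 2)² = 21² = 441)
V(Z) = 1/19 + Z/38 (V(Z) = (2 + Z)/((4 + 2)² + 2) = (2 + Z)/(6² + 2) = (2 + Z)/(36 + 2) = (2 + Z)/38 = (2 + Z)*(1/38) = 1/19 + Z/38)
N(m) = -2 + m
-N(V(q)) = -(-2 + (1/19 + (1/38)*441)) = -(-2 + (1/19 + 441/38)) = -(-2 + 443/38) = -1*367/38 = -367/38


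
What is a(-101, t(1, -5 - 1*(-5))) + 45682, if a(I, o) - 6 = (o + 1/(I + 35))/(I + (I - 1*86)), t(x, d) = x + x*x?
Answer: 868437373/19008 ≈ 45688.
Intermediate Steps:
t(x, d) = x + x²
a(I, o) = 6 + (o + 1/(35 + I))/(-86 + 2*I) (a(I, o) = 6 + (o + 1/(I + 35))/(I + (I - 1*86)) = 6 + (o + 1/(35 + I))/(I + (I - 86)) = 6 + (o + 1/(35 + I))/(I + (-86 + I)) = 6 + (o + 1/(35 + I))/(-86 + 2*I))
a(-101, t(1, -5 - 1*(-5))) + 45682 = (18059 - 35*(1 + 1) - 12*(-101)² + 96*(-101) - 1*(-101)*1*(1 + 1))/(2*(1505 - 1*(-101)² + 8*(-101))) + 45682 = (18059 - 35*2 - 12*10201 - 9696 - 1*(-101)*1*2)/(2*(1505 - 1*10201 - 808)) + 45682 = (18059 - 35*2 - 122412 - 9696 - 1*(-101)*2)/(2*(1505 - 10201 - 808)) + 45682 = (½)*(18059 - 70 - 122412 - 9696 + 202)/(-9504) + 45682 = (½)*(-1/9504)*(-113917) + 45682 = 113917/19008 + 45682 = 868437373/19008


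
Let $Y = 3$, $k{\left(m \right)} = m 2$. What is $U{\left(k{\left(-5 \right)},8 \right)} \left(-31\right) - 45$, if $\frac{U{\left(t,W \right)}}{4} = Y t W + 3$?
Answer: $29343$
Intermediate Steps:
$k{\left(m \right)} = 2 m$
$U{\left(t,W \right)} = 12 + 12 W t$ ($U{\left(t,W \right)} = 4 \left(3 t W + 3\right) = 4 \left(3 W t + 3\right) = 4 \left(3 + 3 W t\right) = 12 + 12 W t$)
$U{\left(k{\left(-5 \right)},8 \right)} \left(-31\right) - 45 = \left(12 + 12 \cdot 8 \cdot 2 \left(-5\right)\right) \left(-31\right) - 45 = \left(12 + 12 \cdot 8 \left(-10\right)\right) \left(-31\right) - 45 = \left(12 - 960\right) \left(-31\right) - 45 = \left(-948\right) \left(-31\right) - 45 = 29388 - 45 = 29343$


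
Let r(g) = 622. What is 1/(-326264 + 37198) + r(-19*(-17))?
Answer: 179799051/289066 ≈ 622.00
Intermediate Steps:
1/(-326264 + 37198) + r(-19*(-17)) = 1/(-326264 + 37198) + 622 = 1/(-289066) + 622 = -1/289066 + 622 = 179799051/289066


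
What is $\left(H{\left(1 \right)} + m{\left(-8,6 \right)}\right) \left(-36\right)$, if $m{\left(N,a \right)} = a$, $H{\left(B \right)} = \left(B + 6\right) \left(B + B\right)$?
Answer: $-720$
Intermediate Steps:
$H{\left(B \right)} = 2 B \left(6 + B\right)$ ($H{\left(B \right)} = \left(6 + B\right) 2 B = 2 B \left(6 + B\right)$)
$\left(H{\left(1 \right)} + m{\left(-8,6 \right)}\right) \left(-36\right) = \left(2 \cdot 1 \left(6 + 1\right) + 6\right) \left(-36\right) = \left(2 \cdot 1 \cdot 7 + 6\right) \left(-36\right) = \left(14 + 6\right) \left(-36\right) = 20 \left(-36\right) = -720$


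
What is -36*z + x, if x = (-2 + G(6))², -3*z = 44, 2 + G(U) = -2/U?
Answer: 4921/9 ≈ 546.78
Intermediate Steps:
G(U) = -2 - 2/U
z = -44/3 (z = -⅓*44 = -44/3 ≈ -14.667)
x = 169/9 (x = (-2 + (-2 - 2/6))² = (-2 + (-2 - 2*⅙))² = (-2 + (-2 - ⅓))² = (-2 - 7/3)² = (-13/3)² = 169/9 ≈ 18.778)
-36*z + x = -36*(-44/3) + 169/9 = 528 + 169/9 = 4921/9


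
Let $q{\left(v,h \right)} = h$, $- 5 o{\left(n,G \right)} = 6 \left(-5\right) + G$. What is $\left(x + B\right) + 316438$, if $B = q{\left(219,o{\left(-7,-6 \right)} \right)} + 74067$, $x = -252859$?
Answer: $\frac{688266}{5} \approx 1.3765 \cdot 10^{5}$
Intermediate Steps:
$o{\left(n,G \right)} = 6 - \frac{G}{5}$ ($o{\left(n,G \right)} = - \frac{6 \left(-5\right) + G}{5} = - \frac{-30 + G}{5} = 6 - \frac{G}{5}$)
$B = \frac{370371}{5}$ ($B = \left(6 - - \frac{6}{5}\right) + 74067 = \left(6 + \frac{6}{5}\right) + 74067 = \frac{36}{5} + 74067 = \frac{370371}{5} \approx 74074.0$)
$\left(x + B\right) + 316438 = \left(-252859 + \frac{370371}{5}\right) + 316438 = - \frac{893924}{5} + 316438 = \frac{688266}{5}$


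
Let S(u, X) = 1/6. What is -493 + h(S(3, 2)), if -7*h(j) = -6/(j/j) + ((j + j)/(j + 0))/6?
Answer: -10336/21 ≈ -492.19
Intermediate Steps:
S(u, X) = ⅙
h(j) = 17/21 (h(j) = -(-6/(j/j) + ((j + j)/(j + 0))/6)/7 = -(-6/1 + ((2*j)/j)*(⅙))/7 = -(-6*1 + 2*(⅙))/7 = -(-6 + ⅓)/7 = -⅐*(-17/3) = 17/21)
-493 + h(S(3, 2)) = -493 + 17/21 = -10336/21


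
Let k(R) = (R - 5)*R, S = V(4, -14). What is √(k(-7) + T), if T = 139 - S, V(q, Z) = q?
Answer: √219 ≈ 14.799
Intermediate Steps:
S = 4
T = 135 (T = 139 - 1*4 = 139 - 4 = 135)
k(R) = R*(-5 + R) (k(R) = (-5 + R)*R = R*(-5 + R))
√(k(-7) + T) = √(-7*(-5 - 7) + 135) = √(-7*(-12) + 135) = √(84 + 135) = √219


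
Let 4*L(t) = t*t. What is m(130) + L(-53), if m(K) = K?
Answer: 3329/4 ≈ 832.25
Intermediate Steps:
L(t) = t**2/4 (L(t) = (t*t)/4 = t**2/4)
m(130) + L(-53) = 130 + (1/4)*(-53)**2 = 130 + (1/4)*2809 = 130 + 2809/4 = 3329/4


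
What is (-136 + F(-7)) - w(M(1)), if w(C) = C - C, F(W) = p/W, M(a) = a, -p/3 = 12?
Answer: -916/7 ≈ -130.86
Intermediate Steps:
p = -36 (p = -3*12 = -36)
F(W) = -36/W
w(C) = 0
(-136 + F(-7)) - w(M(1)) = (-136 - 36/(-7)) - 1*0 = (-136 - 36*(-1/7)) + 0 = (-136 + 36/7) + 0 = -916/7 + 0 = -916/7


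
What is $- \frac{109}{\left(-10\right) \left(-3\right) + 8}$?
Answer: $- \frac{109}{38} \approx -2.8684$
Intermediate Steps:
$- \frac{109}{\left(-10\right) \left(-3\right) + 8} = - \frac{109}{30 + 8} = - \frac{109}{38}$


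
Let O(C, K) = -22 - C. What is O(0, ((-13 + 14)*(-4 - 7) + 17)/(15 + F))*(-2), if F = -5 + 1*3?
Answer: 44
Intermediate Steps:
F = -2 (F = -5 + 3 = -2)
O(0, ((-13 + 14)*(-4 - 7) + 17)/(15 + F))*(-2) = (-22 - 1*0)*(-2) = (-22 + 0)*(-2) = -22*(-2) = 44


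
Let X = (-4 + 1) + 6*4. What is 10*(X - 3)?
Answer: 180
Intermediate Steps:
X = 21 (X = -3 + 24 = 21)
10*(X - 3) = 10*(21 - 3) = 10*18 = 180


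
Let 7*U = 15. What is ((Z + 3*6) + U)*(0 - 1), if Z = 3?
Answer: -162/7 ≈ -23.143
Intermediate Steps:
U = 15/7 (U = (1/7)*15 = 15/7 ≈ 2.1429)
((Z + 3*6) + U)*(0 - 1) = ((3 + 3*6) + 15/7)*(0 - 1) = ((3 + 18) + 15/7)*(-1) = (21 + 15/7)*(-1) = (162/7)*(-1) = -162/7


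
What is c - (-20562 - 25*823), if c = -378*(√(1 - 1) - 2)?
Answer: 41893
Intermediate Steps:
c = 756 (c = -378*(√0 - 2) = -378*(0 - 2) = -378*(-2) = 756)
c - (-20562 - 25*823) = 756 - (-20562 - 25*823) = 756 - (-20562 - 20575) = 756 - 1*(-41137) = 756 + 41137 = 41893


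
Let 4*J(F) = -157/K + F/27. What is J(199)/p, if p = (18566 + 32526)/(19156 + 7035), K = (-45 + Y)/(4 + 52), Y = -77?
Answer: 3426594721/336594096 ≈ 10.180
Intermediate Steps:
K = -61/28 (K = (-45 - 77)/(4 + 52) = -122/56 = -122*1/56 = -61/28 ≈ -2.1786)
J(F) = 1099/61 + F/108 (J(F) = (-157/(-61/28) + F/27)/4 = (-157*(-28/61) + F*(1/27))/4 = (4396/61 + F/27)/4 = 1099/61 + F/108)
p = 51092/26191 ≈ 1.9507
J(199)/p = (1099/61 + (1/108)*199)/(51092/26191) = (1099/61 + 199/108)*(26191/51092) = (130831/6588)*(26191/51092) = 3426594721/336594096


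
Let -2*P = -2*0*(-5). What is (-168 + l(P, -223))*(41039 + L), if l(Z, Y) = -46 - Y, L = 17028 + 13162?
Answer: 641061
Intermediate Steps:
L = 30190
P = 0 (P = -(-2*0)*(-5)/2 = -0*(-5) = -½*0 = 0)
(-168 + l(P, -223))*(41039 + L) = (-168 + (-46 - 1*(-223)))*(41039 + 30190) = (-168 + (-46 + 223))*71229 = (-168 + 177)*71229 = 9*71229 = 641061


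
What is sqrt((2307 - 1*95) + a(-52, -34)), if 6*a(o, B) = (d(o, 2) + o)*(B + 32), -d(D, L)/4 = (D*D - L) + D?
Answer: 2*sqrt(12966)/3 ≈ 75.912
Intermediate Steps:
d(D, L) = -4*D - 4*D**2 + 4*L (d(D, L) = -4*((D*D - L) + D) = -4*((D**2 - L) + D) = -4*(D + D**2 - L) = -4*D - 4*D**2 + 4*L)
a(o, B) = (32 + B)*(8 - 4*o**2 - 3*o)/6 (a(o, B) = (((-4*o - 4*o**2 + 4*2) + o)*(B + 32))/6 = (((-4*o - 4*o**2 + 8) + o)*(32 + B))/6 = (((8 - 4*o - 4*o**2) + o)*(32 + B))/6 = ((8 - 4*o**2 - 3*o)*(32 + B))/6 = ((32 + B)*(8 - 4*o**2 - 3*o))/6 = (32 + B)*(8 - 4*o**2 - 3*o)/6)
sqrt((2307 - 1*95) + a(-52, -34)) = sqrt((2307 - 1*95) + (128/3 - 16*(-52) - 64/3*(-52)**2 - 2/3*(-34)*(-2 - 52 + (-52)**2) + (1/6)*(-34)*(-52))) = sqrt((2307 - 95) + (128/3 + 832 - 64/3*2704 - 2/3*(-34)*(-2 - 52 + 2704) + 884/3)) = sqrt(2212 + (128/3 + 832 - 173056/3 - 2/3*(-34)*2650 + 884/3)) = sqrt(2212 + (128/3 + 832 - 173056/3 + 180200/3 + 884/3)) = sqrt(2212 + 10652/3) = sqrt(17288/3) = 2*sqrt(12966)/3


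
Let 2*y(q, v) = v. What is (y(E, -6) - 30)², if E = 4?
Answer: 1089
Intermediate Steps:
y(q, v) = v/2
(y(E, -6) - 30)² = ((½)*(-6) - 30)² = (-3 - 30)² = (-33)² = 1089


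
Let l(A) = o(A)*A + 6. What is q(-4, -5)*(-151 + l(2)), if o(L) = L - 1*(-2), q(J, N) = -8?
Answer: 1096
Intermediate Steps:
o(L) = 2 + L (o(L) = L + 2 = 2 + L)
l(A) = 6 + A*(2 + A) (l(A) = (2 + A)*A + 6 = A*(2 + A) + 6 = 6 + A*(2 + A))
q(-4, -5)*(-151 + l(2)) = -8*(-151 + (6 + 2*(2 + 2))) = -8*(-151 + (6 + 2*4)) = -8*(-151 + (6 + 8)) = -8*(-151 + 14) = -8*(-137) = 1096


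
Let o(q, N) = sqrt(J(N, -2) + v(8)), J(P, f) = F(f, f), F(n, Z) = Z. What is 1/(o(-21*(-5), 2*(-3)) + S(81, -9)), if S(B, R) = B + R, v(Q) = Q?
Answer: 12/863 - sqrt(6)/5178 ≈ 0.013432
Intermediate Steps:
J(P, f) = f
o(q, N) = sqrt(6) (o(q, N) = sqrt(-2 + 8) = sqrt(6))
1/(o(-21*(-5), 2*(-3)) + S(81, -9)) = 1/(sqrt(6) + (81 - 9)) = 1/(sqrt(6) + 72) = 1/(72 + sqrt(6))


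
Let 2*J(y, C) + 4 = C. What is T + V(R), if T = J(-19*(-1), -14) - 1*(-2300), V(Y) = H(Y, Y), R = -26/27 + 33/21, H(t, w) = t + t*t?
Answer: 81871771/35721 ≈ 2292.0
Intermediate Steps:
H(t, w) = t + t²
J(y, C) = -2 + C/2
R = 115/189 (R = -26*1/27 + 33*(1/21) = -26/27 + 11/7 = 115/189 ≈ 0.60847)
V(Y) = Y*(1 + Y)
T = 2291 (T = (-2 + (½)*(-14)) - 1*(-2300) = (-2 - 7) + 2300 = -9 + 2300 = 2291)
T + V(R) = 2291 + 115*(1 + 115/189)/189 = 2291 + (115/189)*(304/189) = 2291 + 34960/35721 = 81871771/35721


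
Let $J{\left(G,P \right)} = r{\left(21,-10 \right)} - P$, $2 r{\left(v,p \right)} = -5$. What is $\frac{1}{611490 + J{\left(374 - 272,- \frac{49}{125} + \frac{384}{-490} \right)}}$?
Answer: $\frac{12250}{7490736277} \approx 1.6354 \cdot 10^{-6}$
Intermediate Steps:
$r{\left(v,p \right)} = - \frac{5}{2}$ ($r{\left(v,p \right)} = \frac{1}{2} \left(-5\right) = - \frac{5}{2}$)
$J{\left(G,P \right)} = - \frac{5}{2} - P$
$\frac{1}{611490 + J{\left(374 - 272,- \frac{49}{125} + \frac{384}{-490} \right)}} = \frac{1}{611490 - \left(\frac{5}{2} - \frac{192}{245} - \frac{49}{125}\right)} = \frac{1}{611490 - \frac{16223}{12250}} = \frac{1}{\frac{7490736277}{12250}} = \frac{12250}{7490736277}$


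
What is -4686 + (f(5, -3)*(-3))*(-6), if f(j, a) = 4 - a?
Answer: -4560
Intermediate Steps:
-4686 + (f(5, -3)*(-3))*(-6) = -4686 + ((4 - 1*(-3))*(-3))*(-6) = -4686 + ((4 + 3)*(-3))*(-6) = -4686 + (7*(-3))*(-6) = -4686 - 21*(-6) = -4686 + 126 = -4560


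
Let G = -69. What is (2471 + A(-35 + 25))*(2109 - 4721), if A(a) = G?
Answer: -6274024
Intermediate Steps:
A(a) = -69
(2471 + A(-35 + 25))*(2109 - 4721) = (2471 - 69)*(2109 - 4721) = 2402*(-2612) = -6274024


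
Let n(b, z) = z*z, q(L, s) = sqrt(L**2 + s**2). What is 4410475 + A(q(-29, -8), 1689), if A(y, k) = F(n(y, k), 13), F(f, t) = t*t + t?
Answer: 4410657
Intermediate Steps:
n(b, z) = z**2
F(f, t) = t + t**2 (F(f, t) = t**2 + t = t + t**2)
A(y, k) = 182 (A(y, k) = 13*(1 + 13) = 13*14 = 182)
4410475 + A(q(-29, -8), 1689) = 4410475 + 182 = 4410657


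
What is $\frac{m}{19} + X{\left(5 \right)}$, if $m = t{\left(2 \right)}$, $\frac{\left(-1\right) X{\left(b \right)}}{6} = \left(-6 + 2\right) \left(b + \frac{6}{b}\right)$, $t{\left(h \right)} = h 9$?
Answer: $\frac{14226}{95} \approx 149.75$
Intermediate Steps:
$t{\left(h \right)} = 9 h$
$X{\left(b \right)} = 24 b + \frac{144}{b}$ ($X{\left(b \right)} = - 6 \left(-6 + 2\right) \left(b + \frac{6}{b}\right) = - 6 \left(- 4 \left(b + \frac{6}{b}\right)\right) = - 6 \left(- \frac{24}{b} - 4 b\right) = 24 b + \frac{144}{b}$)
$m = 18$ ($m = 9 \cdot 2 = 18$)
$\frac{m}{19} + X{\left(5 \right)} = \frac{1}{19} \cdot 18 + \left(24 \cdot 5 + \frac{144}{5}\right) = \frac{1}{19} \cdot 18 + \left(120 + 144 \cdot \frac{1}{5}\right) = \frac{18}{19} + \left(120 + \frac{144}{5}\right) = \frac{18}{19} + \frac{744}{5} = \frac{14226}{95}$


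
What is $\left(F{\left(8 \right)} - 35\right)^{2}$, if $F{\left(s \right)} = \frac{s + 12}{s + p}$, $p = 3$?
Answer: $\frac{133225}{121} \approx 1101.0$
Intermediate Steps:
$F{\left(s \right)} = \frac{12 + s}{3 + s}$ ($F{\left(s \right)} = \frac{s + 12}{s + 3} = \frac{12 + s}{3 + s}$)
$\left(F{\left(8 \right)} - 35\right)^{2} = \left(\frac{12 + 8}{3 + 8} - 35\right)^{2} = \left(\frac{1}{11} \cdot 20 - 35\right)^{2} = \left(\frac{20}{11} - 35\right)^{2} = \left(- \frac{365}{11}\right)^{2} = \frac{133225}{121}$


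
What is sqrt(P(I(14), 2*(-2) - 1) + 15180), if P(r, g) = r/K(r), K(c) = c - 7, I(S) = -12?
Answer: 12*sqrt(38057)/19 ≈ 123.21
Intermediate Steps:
K(c) = -7 + c
P(r, g) = r/(-7 + r)
sqrt(P(I(14), 2*(-2) - 1) + 15180) = sqrt(-12/(-7 - 12) + 15180) = sqrt(-12/(-19) + 15180) = sqrt(-12*(-1/19) + 15180) = sqrt(12/19 + 15180) = sqrt(288432/19) = 12*sqrt(38057)/19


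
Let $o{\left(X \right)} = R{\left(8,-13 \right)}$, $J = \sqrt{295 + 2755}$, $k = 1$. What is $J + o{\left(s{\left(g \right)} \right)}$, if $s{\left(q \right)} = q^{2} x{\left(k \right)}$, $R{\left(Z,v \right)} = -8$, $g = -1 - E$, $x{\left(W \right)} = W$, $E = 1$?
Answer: $-8 + 5 \sqrt{122} \approx 47.227$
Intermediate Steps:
$J = 5 \sqrt{122}$ ($J = \sqrt{3050} = 5 \sqrt{122} \approx 55.227$)
$g = -2$ ($g = -1 - 1 = -2$)
$s{\left(q \right)} = q^{2}$ ($s{\left(q \right)} = q^{2} \cdot 1 = q^{2}$)
$o{\left(X \right)} = -8$
$J + o{\left(s{\left(g \right)} \right)} = 5 \sqrt{122} - 8 = -8 + 5 \sqrt{122}$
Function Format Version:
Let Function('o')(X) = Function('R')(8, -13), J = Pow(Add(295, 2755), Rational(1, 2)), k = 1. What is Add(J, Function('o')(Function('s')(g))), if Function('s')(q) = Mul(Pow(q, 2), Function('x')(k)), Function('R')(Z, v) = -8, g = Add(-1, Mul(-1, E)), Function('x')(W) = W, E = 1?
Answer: Add(-8, Mul(5, Pow(122, Rational(1, 2)))) ≈ 47.227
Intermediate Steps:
J = Mul(5, Pow(122, Rational(1, 2))) (J = Pow(3050, Rational(1, 2)) = Mul(5, Pow(122, Rational(1, 2))) ≈ 55.227)
g = -2 (g = Add(-1, Mul(-1, 1)) = Add(-1, -1) = -2)
Function('s')(q) = Pow(q, 2) (Function('s')(q) = Mul(Pow(q, 2), 1) = Pow(q, 2))
Function('o')(X) = -8
Add(J, Function('o')(Function('s')(g))) = Add(Mul(5, Pow(122, Rational(1, 2))), -8) = Add(-8, Mul(5, Pow(122, Rational(1, 2))))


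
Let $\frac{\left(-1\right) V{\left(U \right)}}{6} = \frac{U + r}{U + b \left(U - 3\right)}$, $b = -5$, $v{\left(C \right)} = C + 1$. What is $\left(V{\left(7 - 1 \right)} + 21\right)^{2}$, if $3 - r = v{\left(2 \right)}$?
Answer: $625$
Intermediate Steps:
$v{\left(C \right)} = 1 + C$
$r = 0$ ($r = 3 - \left(1 + 2\right) = 3 - 3 = 0$)
$V{\left(U \right)} = - \frac{6 U}{15 - 4 U}$ ($V{\left(U \right)} = - 6 \frac{U + 0}{U - 5 \left(U - 3\right)} = - 6 \frac{U}{U - 5 \left(-3 + U\right)} = - 6 \frac{U}{U - \left(-15 + 5 U\right)} = - 6 \frac{U}{15 - 4 U} = - \frac{6 U}{15 - 4 U}$)
$\left(V{\left(7 - 1 \right)} + 21\right)^{2} = \left(\frac{6 \left(7 - 1\right)}{-15 + 4 \left(7 - 1\right)} + 21\right)^{2} = \left(6 \cdot 6 \frac{1}{-15 + 4 \cdot 6} + 21\right)^{2} = \left(6 \cdot 6 \frac{1}{-15 + 24} + 21\right)^{2} = \left(6 \cdot 6 \cdot \frac{1}{9} + 21\right)^{2} = \left(4 + 21\right)^{2} = 25^{2} = 625$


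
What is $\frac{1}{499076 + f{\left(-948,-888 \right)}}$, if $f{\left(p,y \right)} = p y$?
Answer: $\frac{1}{1340900} \approx 7.4577 \cdot 10^{-7}$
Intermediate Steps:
$\frac{1}{499076 + f{\left(-948,-888 \right)}} = \frac{1}{499076 - -841824} = \frac{1}{499076 + 841824} = \frac{1}{1340900}$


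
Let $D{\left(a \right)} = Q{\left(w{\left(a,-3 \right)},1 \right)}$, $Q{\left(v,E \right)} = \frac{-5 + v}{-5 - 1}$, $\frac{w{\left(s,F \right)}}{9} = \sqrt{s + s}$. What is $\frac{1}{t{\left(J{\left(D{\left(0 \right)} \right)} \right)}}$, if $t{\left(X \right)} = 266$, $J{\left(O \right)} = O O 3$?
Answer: $\frac{1}{266} \approx 0.0037594$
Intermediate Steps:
$w{\left(s,F \right)} = 9 \sqrt{2} \sqrt{s}$ ($w{\left(s,F \right)} = 9 \sqrt{s + s} = 9 \sqrt{2 s} = 9 \sqrt{2} \sqrt{s}$)
$Q{\left(v,E \right)} = \frac{5}{6} - \frac{v}{6}$ ($Q{\left(v,E \right)} = \frac{-5 + v}{-6} = \left(-5 + v\right) \left(- \frac{1}{6}\right) = \frac{5}{6} - \frac{v}{6}$)
$D{\left(a \right)} = \frac{5}{6} - \frac{3 \sqrt{2} \sqrt{a}}{2}$ ($D{\left(a \right)} = \frac{5}{6} - \frac{9 \sqrt{2} \sqrt{a}}{6} = \frac{5}{6} - \frac{3 \sqrt{2} \sqrt{a}}{2}$)
$J{\left(O \right)} = 3 O^{2}$ ($J{\left(O \right)} = O^{2} \cdot 3 = 3 O^{2}$)
$\frac{1}{t{\left(J{\left(D{\left(0 \right)} \right)} \right)}} = \frac{1}{266}$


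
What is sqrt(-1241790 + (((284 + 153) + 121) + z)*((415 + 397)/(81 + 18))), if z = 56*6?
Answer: I*sqrt(1344324102)/33 ≈ 1111.1*I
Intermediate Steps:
z = 336
sqrt(-1241790 + (((284 + 153) + 121) + z)*((415 + 397)/(81 + 18))) = sqrt(-1241790 + (((284 + 153) + 121) + 336)*((415 + 397)/(81 + 18))) = sqrt(-1241790 + ((437 + 121) + 336)*(812/99)) = sqrt(-1241790 + (558 + 336)*(812*(1/99))) = sqrt(-1241790 + 894*(812/99)) = sqrt(-1241790 + 241976/33) = sqrt(-40737094/33) = I*sqrt(1344324102)/33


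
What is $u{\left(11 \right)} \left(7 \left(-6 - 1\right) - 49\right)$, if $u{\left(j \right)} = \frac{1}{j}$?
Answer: $- \frac{98}{11} \approx -8.9091$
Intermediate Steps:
$u{\left(11 \right)} \left(7 \left(-6 - 1\right) - 49\right) = \frac{7 \left(-6 - 1\right) - 49}{11} = \frac{7 \left(-7\right) - 49}{11} = \frac{-49 - 49}{11} = \frac{1}{11} \left(-98\right) = - \frac{98}{11}$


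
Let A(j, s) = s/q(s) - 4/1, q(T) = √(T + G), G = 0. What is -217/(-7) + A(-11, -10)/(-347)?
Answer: 10761/347 - I*√10/347 ≈ 31.012 - 0.0091132*I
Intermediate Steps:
q(T) = √T (q(T) = √(T + 0) = √T)
A(j, s) = -4 + √s (A(j, s) = s/(√s) - 4/1 = s/√s - 4*1 = √s - 4 = -4 + √s)
-217/(-7) + A(-11, -10)/(-347) = -217/(-7) + (-4 + √(-10))/(-347) = -217*(-⅐) + (-4 + I*√10)*(-1/347) = 31 + (4/347 - I*√10/347) = 10761/347 - I*√10/347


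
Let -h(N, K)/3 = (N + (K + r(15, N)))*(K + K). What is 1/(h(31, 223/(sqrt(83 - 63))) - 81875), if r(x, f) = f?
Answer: -9679370/902493546289 + 829560*sqrt(5)/902493546289 ≈ -8.6698e-6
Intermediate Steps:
h(N, K) = -6*K*(K + 2*N) (h(N, K) = -3*(N + (K + N))*(K + K) = -3*(K + 2*N)*2*K = -6*K*(K + 2*N))
1/(h(31, 223/(sqrt(83 - 63))) - 81875) = 1/(-6*223/(sqrt(83 - 63))*(223/(sqrt(83 - 63)) + 2*31) - 81875) = 1/(-6*223/(sqrt(20))*(223/(sqrt(20)) + 62) - 81875) = 1/(-6*223/((2*sqrt(5)))*(223/((2*sqrt(5))) + 62) - 81875) = 1/(-6*223*(sqrt(5)/10)*(223*(sqrt(5)/10) + 62) - 81875) = 1/(-6*223*sqrt(5)/10*(223*sqrt(5)/10 + 62) - 81875) = 1/(-6*223*sqrt(5)/10*(62 + 223*sqrt(5)/10) - 81875) = 1/(-669*sqrt(5)*(62 + 223*sqrt(5)/10)/5 - 81875) = 1/(-81875 - 669*sqrt(5)*(62 + 223*sqrt(5)/10)/5)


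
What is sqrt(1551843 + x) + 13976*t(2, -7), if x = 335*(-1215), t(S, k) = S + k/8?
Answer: 15723 + 3*sqrt(127202) ≈ 16793.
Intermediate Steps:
t(S, k) = S + k/8 (t(S, k) = S + k*(1/8) = S + k/8)
x = -407025
sqrt(1551843 + x) + 13976*t(2, -7) = sqrt(1551843 - 407025) + 13976*(2 + (1/8)*(-7)) = sqrt(1144818) + 13976*(2 - 7/8) = 3*sqrt(127202) + 13976*(9/8) = 3*sqrt(127202) + 15723 = 15723 + 3*sqrt(127202)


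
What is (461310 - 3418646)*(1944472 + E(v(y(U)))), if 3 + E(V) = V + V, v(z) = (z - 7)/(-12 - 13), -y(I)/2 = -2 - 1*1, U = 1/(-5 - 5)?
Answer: -143761210279272/25 ≈ -5.7504e+12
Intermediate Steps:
U = -⅒ (U = 1/(-10) = -⅒ ≈ -0.10000)
y(I) = 6 (y(I) = -2*(-2 - 1*1) = -2*(-2 - 1) = -2*(-3) = 6)
v(z) = 7/25 - z/25 (v(z) = (-7 + z)/(-25) = (-7 + z)*(-1/25) = 7/25 - z/25)
E(V) = -3 + 2*V (E(V) = -3 + (V + V) = -3 + 2*V)
(461310 - 3418646)*(1944472 + E(v(y(U)))) = (461310 - 3418646)*(1944472 + (-3 + 2*(7/25 - 1/25*6))) = -2957336*(1944472 + (-3 + 2*(7/25 - 6/25))) = -2957336*(1944472 + (-3 + 2*(1/25))) = -2957336*(1944472 + (-3 + 2/25)) = -2957336*(1944472 - 73/25) = -2957336*48611727/25 = -143761210279272/25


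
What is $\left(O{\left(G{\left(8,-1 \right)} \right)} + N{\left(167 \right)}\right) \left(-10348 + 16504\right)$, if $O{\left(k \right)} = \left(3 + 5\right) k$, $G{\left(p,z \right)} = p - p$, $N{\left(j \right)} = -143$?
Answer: $-880308$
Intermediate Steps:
$G{\left(p,z \right)} = 0$
$O{\left(k \right)} = 8 k$
$\left(O{\left(G{\left(8,-1 \right)} \right)} + N{\left(167 \right)}\right) \left(-10348 + 16504\right) = \left(8 \cdot 0 - 143\right) \left(-10348 + 16504\right) = \left(0 - 143\right) 6156 = \left(-143\right) 6156 = -880308$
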